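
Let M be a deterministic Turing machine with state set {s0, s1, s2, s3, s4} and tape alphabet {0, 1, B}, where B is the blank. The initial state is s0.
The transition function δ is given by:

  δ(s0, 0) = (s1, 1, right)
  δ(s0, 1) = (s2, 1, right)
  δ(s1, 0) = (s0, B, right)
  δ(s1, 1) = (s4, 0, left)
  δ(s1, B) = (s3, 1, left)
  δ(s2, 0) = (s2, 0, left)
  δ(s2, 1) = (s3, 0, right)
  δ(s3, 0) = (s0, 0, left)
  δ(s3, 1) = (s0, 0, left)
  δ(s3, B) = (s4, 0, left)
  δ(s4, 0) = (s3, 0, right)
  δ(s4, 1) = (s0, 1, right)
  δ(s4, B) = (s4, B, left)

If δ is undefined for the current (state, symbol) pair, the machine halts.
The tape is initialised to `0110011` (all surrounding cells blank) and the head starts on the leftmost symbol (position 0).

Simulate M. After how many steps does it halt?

s0 | [0]110011BB   read 0 → write 1, move right, go to s1
s1 | 1[1]10011BB   read 1 → write 0, move left, go to s4
s4 | [1]010011BB   read 1 → write 1, move right, go to s0
s0 | 1[0]10011BB   read 0 → write 1, move right, go to s1
s1 | 11[1]0011BB   read 1 → write 0, move left, go to s4
s4 | 1[1]00011BB   read 1 → write 1, move right, go to s0
s0 | 11[0]0011BB   read 0 → write 1, move right, go to s1
s1 | 111[0]011BB   read 0 → write B, move right, go to s0
s0 | 111B[0]11BB   read 0 → write 1, move right, go to s1
s1 | 111B1[1]1BB   read 1 → write 0, move left, go to s4
s4 | 111B[1]01BB   read 1 → write 1, move right, go to s0
s0 | 111B1[0]1BB   read 0 → write 1, move right, go to s1
s1 | 111B11[1]BB   read 1 → write 0, move left, go to s4
s4 | 111B1[1]0BB   read 1 → write 1, move right, go to s0
s0 | 111B11[0]BB   read 0 → write 1, move right, go to s1
s1 | 111B111[B]B   read B → write 1, move left, go to s3
s3 | 111B11[1]1B   read 1 → write 0, move left, go to s0
s0 | 111B1[1]01B   read 1 → write 1, move right, go to s2
s2 | 111B11[0]1B   read 0 → write 0, move left, go to s2
s2 | 111B1[1]01B   read 1 → write 0, move right, go to s3
s3 | 111B10[0]1B   read 0 → write 0, move left, go to s0
s0 | 111B1[0]01B   read 0 → write 1, move right, go to s1
s1 | 111B11[0]1B   read 0 → write B, move right, go to s0
s0 | 111B11B[1]B   read 1 → write 1, move right, go to s2
s2 | 111B11B1[B]
M halts after 24 transitions.

24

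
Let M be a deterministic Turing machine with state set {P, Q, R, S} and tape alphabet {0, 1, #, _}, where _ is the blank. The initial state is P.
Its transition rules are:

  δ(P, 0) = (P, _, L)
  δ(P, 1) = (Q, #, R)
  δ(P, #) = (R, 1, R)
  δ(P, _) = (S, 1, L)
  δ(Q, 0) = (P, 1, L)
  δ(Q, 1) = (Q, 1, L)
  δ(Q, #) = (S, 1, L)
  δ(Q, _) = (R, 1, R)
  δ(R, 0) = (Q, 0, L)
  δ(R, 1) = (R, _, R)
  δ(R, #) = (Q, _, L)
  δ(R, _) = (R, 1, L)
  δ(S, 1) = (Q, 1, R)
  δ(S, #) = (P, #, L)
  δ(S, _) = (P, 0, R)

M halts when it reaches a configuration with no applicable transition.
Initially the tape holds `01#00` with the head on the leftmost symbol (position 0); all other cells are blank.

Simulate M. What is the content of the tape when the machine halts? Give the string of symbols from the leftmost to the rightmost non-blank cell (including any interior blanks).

state=P head=0 tape=__[0]1#00   (P,0)→(P,_,L)
state=P head=-1 tape=_[_]_1#00   (P,_)→(S,1,L)
state=S head=-2 tape=[_]1_1#00   (S,_)→(P,0,R)
state=P head=-1 tape=0[1]_1#00   (P,1)→(Q,#,R)
state=Q head=0 tape=0#[_]1#00   (Q,_)→(R,1,R)
state=R head=1 tape=0#1[1]#00   (R,1)→(R,_,R)
state=R head=2 tape=0#1_[#]00   (R,#)→(Q,_,L)
state=Q head=1 tape=0#1[_]_00   (Q,_)→(R,1,R)
state=R head=2 tape=0#11[_]00   (R,_)→(R,1,L)
state=R head=1 tape=0#1[1]100   (R,1)→(R,_,R)
state=R head=2 tape=0#1_[1]00   (R,1)→(R,_,R)
state=R head=3 tape=0#1__[0]0   (R,0)→(Q,0,L)
state=Q head=2 tape=0#1_[_]00   (Q,_)→(R,1,R)
state=R head=3 tape=0#1_1[0]0   (R,0)→(Q,0,L)
state=Q head=2 tape=0#1_[1]00   (Q,1)→(Q,1,L)
state=Q head=1 tape=0#1[_]100   (Q,_)→(R,1,R)
state=R head=2 tape=0#11[1]00   (R,1)→(R,_,R)
state=R head=3 tape=0#11_[0]0   (R,0)→(Q,0,L)
state=Q head=2 tape=0#11[_]00   (Q,_)→(R,1,R)
state=R head=3 tape=0#111[0]0   (R,0)→(Q,0,L)
state=Q head=2 tape=0#11[1]00   (Q,1)→(Q,1,L)
state=Q head=1 tape=0#1[1]100   (Q,1)→(Q,1,L)
state=Q head=0 tape=0#[1]1100   (Q,1)→(Q,1,L)
state=Q head=-1 tape=0[#]11100   (Q,#)→(S,1,L)
state=S head=-2 tape=[0]111100
The non-blank tape span at halt is 0111100.

0111100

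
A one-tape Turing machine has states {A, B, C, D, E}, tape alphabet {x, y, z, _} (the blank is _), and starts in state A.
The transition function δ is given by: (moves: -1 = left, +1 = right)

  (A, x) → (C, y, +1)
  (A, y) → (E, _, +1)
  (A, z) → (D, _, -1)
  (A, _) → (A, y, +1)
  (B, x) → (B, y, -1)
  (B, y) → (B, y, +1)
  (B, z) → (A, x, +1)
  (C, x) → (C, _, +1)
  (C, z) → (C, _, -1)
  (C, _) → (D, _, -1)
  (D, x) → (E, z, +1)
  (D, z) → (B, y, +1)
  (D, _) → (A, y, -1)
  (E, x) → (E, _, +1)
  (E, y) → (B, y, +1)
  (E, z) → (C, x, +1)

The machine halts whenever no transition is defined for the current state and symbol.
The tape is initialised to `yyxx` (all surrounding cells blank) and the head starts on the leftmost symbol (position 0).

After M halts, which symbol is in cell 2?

y

A | [y]yxx_   read y → write _, move +1, go to E
E | _[y]xx_   read y → write y, move +1, go to B
B | _y[x]x_   read x → write y, move -1, go to B
B | _[y]yx_   read y → write y, move +1, go to B
B | _y[y]x_   read y → write y, move +1, go to B
B | _yy[x]_   read x → write y, move -1, go to B
B | _y[y]y_   read y → write y, move +1, go to B
B | _yy[y]_   read y → write y, move +1, go to B
B | _yyy[_]
Cell 2 holds y when M halts.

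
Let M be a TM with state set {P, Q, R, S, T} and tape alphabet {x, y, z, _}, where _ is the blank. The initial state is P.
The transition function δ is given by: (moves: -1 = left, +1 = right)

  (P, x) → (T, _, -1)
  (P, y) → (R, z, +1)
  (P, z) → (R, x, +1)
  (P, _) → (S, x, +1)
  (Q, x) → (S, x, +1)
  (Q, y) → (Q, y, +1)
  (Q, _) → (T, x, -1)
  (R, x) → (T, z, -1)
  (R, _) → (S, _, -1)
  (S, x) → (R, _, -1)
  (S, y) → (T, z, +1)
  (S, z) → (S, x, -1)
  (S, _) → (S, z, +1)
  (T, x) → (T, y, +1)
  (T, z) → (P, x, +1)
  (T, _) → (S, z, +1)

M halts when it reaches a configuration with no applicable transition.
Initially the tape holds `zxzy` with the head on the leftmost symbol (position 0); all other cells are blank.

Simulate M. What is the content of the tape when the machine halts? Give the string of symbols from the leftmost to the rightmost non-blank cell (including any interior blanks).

P | [z]xzy   read z → write x, move +1, go to R
R | x[x]zy   read x → write z, move -1, go to T
T | [x]zzy   read x → write y, move +1, go to T
T | y[z]zy   read z → write x, move +1, go to P
P | yx[z]y   read z → write x, move +1, go to R
R | yxx[y]
The non-blank tape span at halt is yxxy.

yxxy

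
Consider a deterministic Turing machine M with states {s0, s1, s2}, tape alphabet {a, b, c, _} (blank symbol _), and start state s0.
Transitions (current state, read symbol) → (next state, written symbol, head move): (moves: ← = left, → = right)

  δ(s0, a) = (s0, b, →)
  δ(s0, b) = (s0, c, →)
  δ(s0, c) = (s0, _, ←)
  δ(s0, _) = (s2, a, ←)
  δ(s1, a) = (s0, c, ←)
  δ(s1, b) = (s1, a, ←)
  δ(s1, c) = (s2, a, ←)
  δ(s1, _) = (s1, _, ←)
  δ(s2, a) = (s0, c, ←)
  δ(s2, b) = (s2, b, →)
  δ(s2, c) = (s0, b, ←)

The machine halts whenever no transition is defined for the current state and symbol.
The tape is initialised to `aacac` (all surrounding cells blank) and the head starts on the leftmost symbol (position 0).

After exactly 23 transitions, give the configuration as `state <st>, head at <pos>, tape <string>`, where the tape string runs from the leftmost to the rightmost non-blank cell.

state=s0 head=0 tape=[a]acac_   (s0,a)→(s0,b,→)
state=s0 head=1 tape=b[a]cac_   (s0,a)→(s0,b,→)
state=s0 head=2 tape=bb[c]ac_   (s0,c)→(s0,_,←)
state=s0 head=1 tape=b[b]_ac_   (s0,b)→(s0,c,→)
state=s0 head=2 tape=bc[_]ac_   (s0,_)→(s2,a,←)
state=s2 head=1 tape=b[c]aac_   (s2,c)→(s0,b,←)
state=s0 head=0 tape=[b]baac_   (s0,b)→(s0,c,→)
state=s0 head=1 tape=c[b]aac_   (s0,b)→(s0,c,→)
state=s0 head=2 tape=cc[a]ac_   (s0,a)→(s0,b,→)
state=s0 head=3 tape=ccb[a]c_   (s0,a)→(s0,b,→)
state=s0 head=4 tape=ccbb[c]_   (s0,c)→(s0,_,←)
state=s0 head=3 tape=ccb[b]__   (s0,b)→(s0,c,→)
state=s0 head=4 tape=ccbc[_]_   (s0,_)→(s2,a,←)
state=s2 head=3 tape=ccb[c]a_   (s2,c)→(s0,b,←)
state=s0 head=2 tape=cc[b]ba_   (s0,b)→(s0,c,→)
state=s0 head=3 tape=ccc[b]a_   (s0,b)→(s0,c,→)
state=s0 head=4 tape=cccc[a]_   (s0,a)→(s0,b,→)
state=s0 head=5 tape=ccccb[_]   (s0,_)→(s2,a,←)
state=s2 head=4 tape=cccc[b]a   (s2,b)→(s2,b,→)
state=s2 head=5 tape=ccccb[a]   (s2,a)→(s0,c,←)
state=s0 head=4 tape=cccc[b]c   (s0,b)→(s0,c,→)
state=s0 head=5 tape=ccccc[c]   (s0,c)→(s0,_,←)
state=s0 head=4 tape=cccc[c]_   (s0,c)→(s0,_,←)
state=s0 head=3 tape=ccc[c]__
After 23 steps: state s0, head at 3, tape cccc.

state s0, head at 3, tape cccc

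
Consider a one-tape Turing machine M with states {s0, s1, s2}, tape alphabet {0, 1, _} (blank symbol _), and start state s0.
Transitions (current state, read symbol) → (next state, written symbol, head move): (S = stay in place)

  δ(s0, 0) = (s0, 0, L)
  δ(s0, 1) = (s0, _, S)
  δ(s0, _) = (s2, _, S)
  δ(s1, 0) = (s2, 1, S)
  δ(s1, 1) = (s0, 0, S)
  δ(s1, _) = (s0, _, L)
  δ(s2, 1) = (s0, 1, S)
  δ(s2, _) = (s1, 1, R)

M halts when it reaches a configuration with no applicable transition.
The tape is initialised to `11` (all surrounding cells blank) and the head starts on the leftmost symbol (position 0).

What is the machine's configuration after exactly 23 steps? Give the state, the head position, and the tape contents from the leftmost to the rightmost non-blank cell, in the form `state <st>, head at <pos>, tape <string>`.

s0 | [1]1_   read 1 → write _, move S, go to s0
s0 | [_]1_   read _ → write _, move S, go to s2
s2 | [_]1_   read _ → write 1, move R, go to s1
s1 | 1[1]_   read 1 → write 0, move S, go to s0
s0 | 1[0]_   read 0 → write 0, move L, go to s0
s0 | [1]0_   read 1 → write _, move S, go to s0
s0 | [_]0_   read _ → write _, move S, go to s2
s2 | [_]0_   read _ → write 1, move R, go to s1
s1 | 1[0]_   read 0 → write 1, move S, go to s2
s2 | 1[1]_   read 1 → write 1, move S, go to s0
s0 | 1[1]_   read 1 → write _, move S, go to s0
s0 | 1[_]_   read _ → write _, move S, go to s2
s2 | 1[_]_   read _ → write 1, move R, go to s1
s1 | 11[_]   read _ → write _, move L, go to s0
s0 | 1[1]_   read 1 → write _, move S, go to s0
s0 | 1[_]_   read _ → write _, move S, go to s2
s2 | 1[_]_   read _ → write 1, move R, go to s1
s1 | 11[_]   read _ → write _, move L, go to s0
s0 | 1[1]_   read 1 → write _, move S, go to s0
s0 | 1[_]_   read _ → write _, move S, go to s2
s2 | 1[_]_   read _ → write 1, move R, go to s1
s1 | 11[_]   read _ → write _, move L, go to s0
s0 | 1[1]_   read 1 → write _, move S, go to s0
s0 | 1[_]_
After 23 steps: state s0, head at 1, tape 1.

state s0, head at 1, tape 1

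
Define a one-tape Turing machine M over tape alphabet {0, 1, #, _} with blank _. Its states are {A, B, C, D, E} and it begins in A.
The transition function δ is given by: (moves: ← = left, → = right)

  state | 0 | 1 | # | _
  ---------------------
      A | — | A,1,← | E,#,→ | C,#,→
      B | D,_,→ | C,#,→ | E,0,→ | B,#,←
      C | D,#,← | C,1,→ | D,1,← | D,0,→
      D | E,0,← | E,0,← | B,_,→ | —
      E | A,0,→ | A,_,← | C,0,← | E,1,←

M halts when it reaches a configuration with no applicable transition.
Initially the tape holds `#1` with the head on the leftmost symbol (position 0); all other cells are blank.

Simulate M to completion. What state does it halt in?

A

state=A head=0 tape=_[#]1   (A,#)→(E,#,→)
state=E head=1 tape=_#[1]   (E,1)→(A,_,←)
state=A head=0 tape=_[#]_   (A,#)→(E,#,→)
state=E head=1 tape=_#[_]   (E,_)→(E,1,←)
state=E head=0 tape=_[#]1   (E,#)→(C,0,←)
state=C head=-1 tape=[_]01   (C,_)→(D,0,→)
state=D head=0 tape=0[0]1   (D,0)→(E,0,←)
state=E head=-1 tape=[0]01   (E,0)→(A,0,→)
state=A head=0 tape=0[0]1
No transition is defined for (A, 0); M halts in state A.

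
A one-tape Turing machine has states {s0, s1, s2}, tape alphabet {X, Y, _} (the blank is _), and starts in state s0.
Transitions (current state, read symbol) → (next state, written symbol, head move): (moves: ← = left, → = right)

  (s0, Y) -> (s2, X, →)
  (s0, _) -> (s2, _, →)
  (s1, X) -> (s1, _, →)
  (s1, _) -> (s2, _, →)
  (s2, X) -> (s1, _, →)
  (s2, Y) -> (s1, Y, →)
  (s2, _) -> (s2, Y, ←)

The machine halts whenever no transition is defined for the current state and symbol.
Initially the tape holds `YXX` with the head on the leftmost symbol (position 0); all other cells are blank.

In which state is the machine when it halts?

s0 | [Y]XX__   read Y → write X, move →, go to s2
s2 | X[X]X__   read X → write _, move →, go to s1
s1 | X_[X]__   read X → write _, move →, go to s1
s1 | X__[_]_   read _ → write _, move →, go to s2
s2 | X___[_]   read _ → write Y, move ←, go to s2
s2 | X__[_]Y   read _ → write Y, move ←, go to s2
s2 | X_[_]YY   read _ → write Y, move ←, go to s2
s2 | X[_]YYY   read _ → write Y, move ←, go to s2
s2 | [X]YYYY   read X → write _, move →, go to s1
s1 | _[Y]YYY
No transition is defined for (s1, Y); M halts in state s1.

s1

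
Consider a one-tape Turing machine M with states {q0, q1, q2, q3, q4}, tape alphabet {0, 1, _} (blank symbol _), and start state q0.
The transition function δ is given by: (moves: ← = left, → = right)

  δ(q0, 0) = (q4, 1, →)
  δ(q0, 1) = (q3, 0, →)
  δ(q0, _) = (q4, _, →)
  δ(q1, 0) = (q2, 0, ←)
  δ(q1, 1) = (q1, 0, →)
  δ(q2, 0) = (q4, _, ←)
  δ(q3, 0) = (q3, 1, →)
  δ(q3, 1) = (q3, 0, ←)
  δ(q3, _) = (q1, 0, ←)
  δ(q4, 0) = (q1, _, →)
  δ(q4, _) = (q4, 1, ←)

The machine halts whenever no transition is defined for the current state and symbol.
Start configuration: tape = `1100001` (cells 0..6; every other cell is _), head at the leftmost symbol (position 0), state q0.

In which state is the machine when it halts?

q1

state=q0 head=0 tape=__[1]100001   (q0,1)→(q3,0,→)
state=q3 head=1 tape=__0[1]00001   (q3,1)→(q3,0,←)
state=q3 head=0 tape=__[0]000001   (q3,0)→(q3,1,→)
state=q3 head=1 tape=__1[0]00001   (q3,0)→(q3,1,→)
state=q3 head=2 tape=__11[0]0001   (q3,0)→(q3,1,→)
state=q3 head=3 tape=__111[0]001   (q3,0)→(q3,1,→)
state=q3 head=4 tape=__1111[0]01   (q3,0)→(q3,1,→)
state=q3 head=5 tape=__11111[0]1   (q3,0)→(q3,1,→)
state=q3 head=6 tape=__111111[1]   (q3,1)→(q3,0,←)
state=q3 head=5 tape=__11111[1]0   (q3,1)→(q3,0,←)
state=q3 head=4 tape=__1111[1]00   (q3,1)→(q3,0,←)
state=q3 head=3 tape=__111[1]000   (q3,1)→(q3,0,←)
state=q3 head=2 tape=__11[1]0000   (q3,1)→(q3,0,←)
state=q3 head=1 tape=__1[1]00000   (q3,1)→(q3,0,←)
state=q3 head=0 tape=__[1]000000   (q3,1)→(q3,0,←)
state=q3 head=-1 tape=_[_]0000000   (q3,_)→(q1,0,←)
state=q1 head=-2 tape=[_]00000000
No transition is defined for (q1, _); M halts in state q1.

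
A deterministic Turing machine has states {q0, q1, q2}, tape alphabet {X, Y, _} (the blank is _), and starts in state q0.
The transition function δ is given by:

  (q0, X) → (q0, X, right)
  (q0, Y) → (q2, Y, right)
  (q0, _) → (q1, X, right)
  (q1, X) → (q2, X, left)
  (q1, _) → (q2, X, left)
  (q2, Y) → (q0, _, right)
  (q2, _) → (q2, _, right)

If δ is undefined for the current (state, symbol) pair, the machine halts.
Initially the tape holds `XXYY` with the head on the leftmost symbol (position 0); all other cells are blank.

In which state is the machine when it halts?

q2

q0 | [X]XYY__   read X → write X, move right, go to q0
q0 | X[X]YY__   read X → write X, move right, go to q0
q0 | XX[Y]Y__   read Y → write Y, move right, go to q2
q2 | XXY[Y]__   read Y → write _, move right, go to q0
q0 | XXY_[_]_   read _ → write X, move right, go to q1
q1 | XXY_X[_]   read _ → write X, move left, go to q2
q2 | XXY_[X]X
No transition is defined for (q2, X); M halts in state q2.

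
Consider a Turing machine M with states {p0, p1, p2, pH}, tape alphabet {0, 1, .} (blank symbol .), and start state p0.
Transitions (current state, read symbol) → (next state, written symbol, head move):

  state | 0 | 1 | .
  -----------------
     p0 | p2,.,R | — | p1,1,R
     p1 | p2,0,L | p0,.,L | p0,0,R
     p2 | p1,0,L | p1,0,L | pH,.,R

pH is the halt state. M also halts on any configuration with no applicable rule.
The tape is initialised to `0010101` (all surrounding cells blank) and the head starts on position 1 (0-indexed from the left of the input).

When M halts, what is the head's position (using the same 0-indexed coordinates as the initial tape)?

8

p0 | 0[0]10101..   read 0 → write ., move R, go to p2
p2 | 0.[1]0101..   read 1 → write 0, move L, go to p1
p1 | 0[.]00101..   read . → write 0, move R, go to p0
p0 | 00[0]0101..   read 0 → write ., move R, go to p2
p2 | 00.[0]101..   read 0 → write 0, move L, go to p1
p1 | 00[.]0101..   read . → write 0, move R, go to p0
p0 | 000[0]101..   read 0 → write ., move R, go to p2
p2 | 000.[1]01..   read 1 → write 0, move L, go to p1
p1 | 000[.]001..   read . → write 0, move R, go to p0
p0 | 0000[0]01..   read 0 → write ., move R, go to p2
p2 | 0000.[0]1..   read 0 → write 0, move L, go to p1
p1 | 0000[.]01..   read . → write 0, move R, go to p0
p0 | 00000[0]1..   read 0 → write ., move R, go to p2
p2 | 00000.[1]..   read 1 → write 0, move L, go to p1
p1 | 00000[.]0..   read . → write 0, move R, go to p0
p0 | 000000[0]..   read 0 → write ., move R, go to p2
p2 | 000000.[.].   read . → write ., move R, go to pH
pH | 000000..[.]
At halt the head is at cell 8.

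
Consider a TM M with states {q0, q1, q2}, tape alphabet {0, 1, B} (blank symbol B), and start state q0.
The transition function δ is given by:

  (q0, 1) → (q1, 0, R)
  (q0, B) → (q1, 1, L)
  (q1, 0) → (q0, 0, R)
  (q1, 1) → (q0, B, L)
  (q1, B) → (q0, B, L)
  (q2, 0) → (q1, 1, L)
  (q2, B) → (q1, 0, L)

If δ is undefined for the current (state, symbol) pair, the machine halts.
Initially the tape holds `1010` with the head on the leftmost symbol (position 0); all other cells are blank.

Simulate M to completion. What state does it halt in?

state=q0 head=0 tape=[1]010BB   (q0,1)→(q1,0,R)
state=q1 head=1 tape=0[0]10BB   (q1,0)→(q0,0,R)
state=q0 head=2 tape=00[1]0BB   (q0,1)→(q1,0,R)
state=q1 head=3 tape=000[0]BB   (q1,0)→(q0,0,R)
state=q0 head=4 tape=0000[B]B   (q0,B)→(q1,1,L)
state=q1 head=3 tape=000[0]1B   (q1,0)→(q0,0,R)
state=q0 head=4 tape=0000[1]B   (q0,1)→(q1,0,R)
state=q1 head=5 tape=00000[B]   (q1,B)→(q0,B,L)
state=q0 head=4 tape=0000[0]B
No transition is defined for (q0, 0); M halts in state q0.

q0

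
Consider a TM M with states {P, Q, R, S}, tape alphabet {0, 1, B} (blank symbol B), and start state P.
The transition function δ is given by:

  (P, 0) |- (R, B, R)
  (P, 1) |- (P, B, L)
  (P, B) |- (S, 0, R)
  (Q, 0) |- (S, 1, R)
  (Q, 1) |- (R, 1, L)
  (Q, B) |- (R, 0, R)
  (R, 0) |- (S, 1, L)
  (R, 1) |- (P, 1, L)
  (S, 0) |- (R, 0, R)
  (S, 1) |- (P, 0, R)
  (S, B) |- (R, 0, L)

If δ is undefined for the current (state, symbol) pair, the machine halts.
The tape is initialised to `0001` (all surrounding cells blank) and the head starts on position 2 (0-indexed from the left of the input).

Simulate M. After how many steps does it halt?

14

state=P head=2 tape=00[0]1BBB   (P,0)→(R,B,R)
state=R head=3 tape=00B[1]BBB   (R,1)→(P,1,L)
state=P head=2 tape=00[B]1BBB   (P,B)→(S,0,R)
state=S head=3 tape=000[1]BBB   (S,1)→(P,0,R)
state=P head=4 tape=0000[B]BB   (P,B)→(S,0,R)
state=S head=5 tape=00000[B]B   (S,B)→(R,0,L)
state=R head=4 tape=0000[0]0B   (R,0)→(S,1,L)
state=S head=3 tape=000[0]10B   (S,0)→(R,0,R)
state=R head=4 tape=0000[1]0B   (R,1)→(P,1,L)
state=P head=3 tape=000[0]10B   (P,0)→(R,B,R)
state=R head=4 tape=000B[1]0B   (R,1)→(P,1,L)
state=P head=3 tape=000[B]10B   (P,B)→(S,0,R)
state=S head=4 tape=0000[1]0B   (S,1)→(P,0,R)
state=P head=5 tape=00000[0]B   (P,0)→(R,B,R)
state=R head=6 tape=00000B[B]
M halts after 14 transitions.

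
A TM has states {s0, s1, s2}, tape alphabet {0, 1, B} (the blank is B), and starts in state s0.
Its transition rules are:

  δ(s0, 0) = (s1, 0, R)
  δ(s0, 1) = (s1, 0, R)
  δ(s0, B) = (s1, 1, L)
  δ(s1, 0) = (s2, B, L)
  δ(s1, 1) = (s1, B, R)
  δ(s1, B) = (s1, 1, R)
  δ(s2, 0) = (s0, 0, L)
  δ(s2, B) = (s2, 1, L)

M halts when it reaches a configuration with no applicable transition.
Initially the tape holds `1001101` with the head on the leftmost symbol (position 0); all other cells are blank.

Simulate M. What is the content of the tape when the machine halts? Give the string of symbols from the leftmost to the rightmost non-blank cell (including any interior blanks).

state=s0 head=0 tape=BB[1]001101   (s0,1)→(s1,0,R)
state=s1 head=1 tape=BB0[0]01101   (s1,0)→(s2,B,L)
state=s2 head=0 tape=BB[0]B01101   (s2,0)→(s0,0,L)
state=s0 head=-1 tape=B[B]0B01101   (s0,B)→(s1,1,L)
state=s1 head=-2 tape=[B]10B01101   (s1,B)→(s1,1,R)
state=s1 head=-1 tape=1[1]0B01101   (s1,1)→(s1,B,R)
state=s1 head=0 tape=1B[0]B01101   (s1,0)→(s2,B,L)
state=s2 head=-1 tape=1[B]BB01101   (s2,B)→(s2,1,L)
state=s2 head=-2 tape=[1]1BB01101
The non-blank tape span at halt is 11BB01101.

11BB01101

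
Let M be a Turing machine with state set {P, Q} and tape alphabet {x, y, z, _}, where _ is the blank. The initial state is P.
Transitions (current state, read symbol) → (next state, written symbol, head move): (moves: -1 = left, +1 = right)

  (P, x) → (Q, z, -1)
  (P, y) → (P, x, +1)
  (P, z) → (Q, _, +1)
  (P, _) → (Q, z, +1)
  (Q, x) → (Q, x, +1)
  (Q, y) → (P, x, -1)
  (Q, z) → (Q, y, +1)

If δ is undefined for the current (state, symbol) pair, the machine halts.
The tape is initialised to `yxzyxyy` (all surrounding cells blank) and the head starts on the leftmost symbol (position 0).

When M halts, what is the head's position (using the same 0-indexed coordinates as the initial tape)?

P | _[y]xzyxyy   read y → write x, move +1, go to P
P | _x[x]zyxyy   read x → write z, move -1, go to Q
Q | _[x]zzyxyy   read x → write x, move +1, go to Q
Q | _x[z]zyxyy   read z → write y, move +1, go to Q
Q | _xy[z]yxyy   read z → write y, move +1, go to Q
Q | _xyy[y]xyy   read y → write x, move -1, go to P
P | _xy[y]xxyy   read y → write x, move +1, go to P
P | _xyx[x]xyy   read x → write z, move -1, go to Q
Q | _xy[x]zxyy   read x → write x, move +1, go to Q
Q | _xyx[z]xyy   read z → write y, move +1, go to Q
Q | _xyxy[x]yy   read x → write x, move +1, go to Q
Q | _xyxyx[y]y   read y → write x, move -1, go to P
P | _xyxy[x]xy   read x → write z, move -1, go to Q
Q | _xyx[y]zxy   read y → write x, move -1, go to P
P | _xy[x]xzxy   read x → write z, move -1, go to Q
Q | _x[y]zxzxy   read y → write x, move -1, go to P
P | _[x]xzxzxy   read x → write z, move -1, go to Q
Q | [_]zxzxzxy
At halt the head is at cell -1.

-1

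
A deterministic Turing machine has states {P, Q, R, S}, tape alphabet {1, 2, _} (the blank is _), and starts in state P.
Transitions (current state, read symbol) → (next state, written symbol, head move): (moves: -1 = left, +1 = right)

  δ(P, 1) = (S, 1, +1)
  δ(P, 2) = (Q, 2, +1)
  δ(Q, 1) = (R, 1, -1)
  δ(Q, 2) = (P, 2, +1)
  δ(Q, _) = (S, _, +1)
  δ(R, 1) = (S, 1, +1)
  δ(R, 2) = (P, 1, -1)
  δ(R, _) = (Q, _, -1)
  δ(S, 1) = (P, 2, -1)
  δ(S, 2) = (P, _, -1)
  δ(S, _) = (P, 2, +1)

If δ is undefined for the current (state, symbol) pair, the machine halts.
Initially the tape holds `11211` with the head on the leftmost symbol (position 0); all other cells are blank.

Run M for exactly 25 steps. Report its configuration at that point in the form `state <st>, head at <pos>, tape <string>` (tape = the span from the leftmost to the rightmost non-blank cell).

state S, head at 5, tape 12121

state=P head=0 tape=[1]1211_   (P,1)→(S,1,+1)
state=S head=1 tape=1[1]211_   (S,1)→(P,2,-1)
state=P head=0 tape=[1]2211_   (P,1)→(S,1,+1)
state=S head=1 tape=1[2]211_   (S,2)→(P,_,-1)
state=P head=0 tape=[1]_211_   (P,1)→(S,1,+1)
state=S head=1 tape=1[_]211_   (S,_)→(P,2,+1)
state=P head=2 tape=12[2]11_   (P,2)→(Q,2,+1)
state=Q head=3 tape=122[1]1_   (Q,1)→(R,1,-1)
state=R head=2 tape=12[2]11_   (R,2)→(P,1,-1)
state=P head=1 tape=1[2]111_   (P,2)→(Q,2,+1)
state=Q head=2 tape=12[1]11_   (Q,1)→(R,1,-1)
state=R head=1 tape=1[2]111_   (R,2)→(P,1,-1)
state=P head=0 tape=[1]1111_   (P,1)→(S,1,+1)
state=S head=1 tape=1[1]111_   (S,1)→(P,2,-1)
state=P head=0 tape=[1]2111_   (P,1)→(S,1,+1)
state=S head=1 tape=1[2]111_   (S,2)→(P,_,-1)
state=P head=0 tape=[1]_111_   (P,1)→(S,1,+1)
state=S head=1 tape=1[_]111_   (S,_)→(P,2,+1)
state=P head=2 tape=12[1]11_   (P,1)→(S,1,+1)
state=S head=3 tape=121[1]1_   (S,1)→(P,2,-1)
state=P head=2 tape=12[1]21_   (P,1)→(S,1,+1)
state=S head=3 tape=121[2]1_   (S,2)→(P,_,-1)
state=P head=2 tape=12[1]_1_   (P,1)→(S,1,+1)
state=S head=3 tape=121[_]1_   (S,_)→(P,2,+1)
state=P head=4 tape=1212[1]_   (P,1)→(S,1,+1)
state=S head=5 tape=12121[_]
After 25 steps: state S, head at 5, tape 12121.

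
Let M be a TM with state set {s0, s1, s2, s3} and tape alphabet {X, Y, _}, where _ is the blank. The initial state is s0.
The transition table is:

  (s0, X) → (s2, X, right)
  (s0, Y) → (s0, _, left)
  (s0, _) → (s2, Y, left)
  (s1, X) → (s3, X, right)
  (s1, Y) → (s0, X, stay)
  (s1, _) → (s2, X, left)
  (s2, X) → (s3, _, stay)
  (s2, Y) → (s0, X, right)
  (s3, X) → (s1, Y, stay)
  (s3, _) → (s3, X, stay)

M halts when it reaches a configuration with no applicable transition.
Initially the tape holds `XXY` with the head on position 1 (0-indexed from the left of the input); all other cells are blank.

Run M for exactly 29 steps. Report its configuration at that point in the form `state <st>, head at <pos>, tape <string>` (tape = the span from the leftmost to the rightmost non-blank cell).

state=s0 head=1 tape=X[X]Y____   (s0,X)→(s2,X,right)
state=s2 head=2 tape=XX[Y]____   (s2,Y)→(s0,X,right)
state=s0 head=3 tape=XXX[_]___   (s0,_)→(s2,Y,left)
state=s2 head=2 tape=XX[X]Y___   (s2,X)→(s3,_,stay)
state=s3 head=2 tape=XX[_]Y___   (s3,_)→(s3,X,stay)
state=s3 head=2 tape=XX[X]Y___   (s3,X)→(s1,Y,stay)
state=s1 head=2 tape=XX[Y]Y___   (s1,Y)→(s0,X,stay)
state=s0 head=2 tape=XX[X]Y___   (s0,X)→(s2,X,right)
state=s2 head=3 tape=XXX[Y]___   (s2,Y)→(s0,X,right)
state=s0 head=4 tape=XXXX[_]__   (s0,_)→(s2,Y,left)
state=s2 head=3 tape=XXX[X]Y__   (s2,X)→(s3,_,stay)
state=s3 head=3 tape=XXX[_]Y__   (s3,_)→(s3,X,stay)
state=s3 head=3 tape=XXX[X]Y__   (s3,X)→(s1,Y,stay)
state=s1 head=3 tape=XXX[Y]Y__   (s1,Y)→(s0,X,stay)
state=s0 head=3 tape=XXX[X]Y__   (s0,X)→(s2,X,right)
state=s2 head=4 tape=XXXX[Y]__   (s2,Y)→(s0,X,right)
state=s0 head=5 tape=XXXXX[_]_   (s0,_)→(s2,Y,left)
state=s2 head=4 tape=XXXX[X]Y_   (s2,X)→(s3,_,stay)
state=s3 head=4 tape=XXXX[_]Y_   (s3,_)→(s3,X,stay)
state=s3 head=4 tape=XXXX[X]Y_   (s3,X)→(s1,Y,stay)
state=s1 head=4 tape=XXXX[Y]Y_   (s1,Y)→(s0,X,stay)
state=s0 head=4 tape=XXXX[X]Y_   (s0,X)→(s2,X,right)
state=s2 head=5 tape=XXXXX[Y]_   (s2,Y)→(s0,X,right)
state=s0 head=6 tape=XXXXXX[_]   (s0,_)→(s2,Y,left)
state=s2 head=5 tape=XXXXX[X]Y   (s2,X)→(s3,_,stay)
state=s3 head=5 tape=XXXXX[_]Y   (s3,_)→(s3,X,stay)
state=s3 head=5 tape=XXXXX[X]Y   (s3,X)→(s1,Y,stay)
state=s1 head=5 tape=XXXXX[Y]Y   (s1,Y)→(s0,X,stay)
state=s0 head=5 tape=XXXXX[X]Y   (s0,X)→(s2,X,right)
state=s2 head=6 tape=XXXXXX[Y]
After 29 steps: state s2, head at 6, tape XXXXXXY.

state s2, head at 6, tape XXXXXXY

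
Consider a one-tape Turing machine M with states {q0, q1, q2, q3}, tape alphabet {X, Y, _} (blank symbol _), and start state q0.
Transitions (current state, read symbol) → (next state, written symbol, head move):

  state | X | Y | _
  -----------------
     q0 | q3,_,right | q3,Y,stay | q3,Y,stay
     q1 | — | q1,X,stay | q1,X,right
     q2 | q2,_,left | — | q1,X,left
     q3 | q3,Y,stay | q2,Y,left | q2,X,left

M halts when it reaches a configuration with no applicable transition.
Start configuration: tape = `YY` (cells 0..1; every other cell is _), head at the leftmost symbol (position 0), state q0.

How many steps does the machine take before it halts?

q0 | __[Y]Y   read Y → write Y, move stay, go to q3
q3 | __[Y]Y   read Y → write Y, move left, go to q2
q2 | _[_]YY   read _ → write X, move left, go to q1
q1 | [_]XYY   read _ → write X, move right, go to q1
q1 | X[X]YY
M halts after 4 transitions.

4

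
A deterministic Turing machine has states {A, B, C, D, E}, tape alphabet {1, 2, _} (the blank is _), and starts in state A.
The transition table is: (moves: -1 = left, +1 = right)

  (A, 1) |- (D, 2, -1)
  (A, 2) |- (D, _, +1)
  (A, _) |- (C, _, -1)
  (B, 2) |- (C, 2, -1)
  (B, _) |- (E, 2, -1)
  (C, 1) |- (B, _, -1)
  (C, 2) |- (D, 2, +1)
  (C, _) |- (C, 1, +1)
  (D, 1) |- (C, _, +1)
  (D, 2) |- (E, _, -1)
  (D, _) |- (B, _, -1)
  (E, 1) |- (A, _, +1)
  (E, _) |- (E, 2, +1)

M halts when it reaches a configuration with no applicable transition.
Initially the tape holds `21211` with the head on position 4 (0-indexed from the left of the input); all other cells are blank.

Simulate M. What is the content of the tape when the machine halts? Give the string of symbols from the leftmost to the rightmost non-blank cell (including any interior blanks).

state=A head=4 tape=___2121[1]_   (A,1)→(D,2,-1)
state=D head=3 tape=___212[1]2_   (D,1)→(C,_,+1)
state=C head=4 tape=___212_[2]_   (C,2)→(D,2,+1)
state=D head=5 tape=___212_2[_]   (D,_)→(B,_,-1)
state=B head=4 tape=___212_[2]_   (B,2)→(C,2,-1)
state=C head=3 tape=___212[_]2_   (C,_)→(C,1,+1)
state=C head=4 tape=___2121[2]_   (C,2)→(D,2,+1)
state=D head=5 tape=___21212[_]   (D,_)→(B,_,-1)
state=B head=4 tape=___2121[2]_   (B,2)→(C,2,-1)
state=C head=3 tape=___212[1]2_   (C,1)→(B,_,-1)
state=B head=2 tape=___21[2]_2_   (B,2)→(C,2,-1)
state=C head=1 tape=___2[1]2_2_   (C,1)→(B,_,-1)
state=B head=0 tape=___[2]_2_2_   (B,2)→(C,2,-1)
state=C head=-1 tape=__[_]2_2_2_   (C,_)→(C,1,+1)
state=C head=0 tape=__1[2]_2_2_   (C,2)→(D,2,+1)
state=D head=1 tape=__12[_]2_2_   (D,_)→(B,_,-1)
state=B head=0 tape=__1[2]_2_2_   (B,2)→(C,2,-1)
state=C head=-1 tape=__[1]2_2_2_   (C,1)→(B,_,-1)
state=B head=-2 tape=_[_]_2_2_2_   (B,_)→(E,2,-1)
state=E head=-3 tape=[_]2_2_2_2_   (E,_)→(E,2,+1)
state=E head=-2 tape=2[2]_2_2_2_
The non-blank tape span at halt is 22_2_2_2.

22_2_2_2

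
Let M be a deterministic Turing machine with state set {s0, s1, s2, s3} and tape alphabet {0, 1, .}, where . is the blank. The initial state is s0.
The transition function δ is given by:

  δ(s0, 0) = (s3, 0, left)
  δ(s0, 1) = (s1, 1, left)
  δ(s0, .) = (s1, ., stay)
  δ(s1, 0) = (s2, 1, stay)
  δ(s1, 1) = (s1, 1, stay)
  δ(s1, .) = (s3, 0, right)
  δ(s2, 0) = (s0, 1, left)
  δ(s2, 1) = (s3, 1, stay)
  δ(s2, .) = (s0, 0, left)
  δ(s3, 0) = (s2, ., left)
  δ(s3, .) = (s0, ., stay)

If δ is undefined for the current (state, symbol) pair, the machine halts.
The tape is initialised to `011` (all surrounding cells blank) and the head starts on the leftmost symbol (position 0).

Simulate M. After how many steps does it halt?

s0 | ..[0]11   read 0 → write 0, move left, go to s3
s3 | .[.]011   read . → write ., move stay, go to s0
s0 | .[.]011   read . → write ., move stay, go to s1
s1 | .[.]011   read . → write 0, move right, go to s3
s3 | .0[0]11   read 0 → write ., move left, go to s2
s2 | .[0].11   read 0 → write 1, move left, go to s0
s0 | [.]1.11   read . → write ., move stay, go to s1
s1 | [.]1.11   read . → write 0, move right, go to s3
s3 | 0[1].11
M halts after 8 transitions.

8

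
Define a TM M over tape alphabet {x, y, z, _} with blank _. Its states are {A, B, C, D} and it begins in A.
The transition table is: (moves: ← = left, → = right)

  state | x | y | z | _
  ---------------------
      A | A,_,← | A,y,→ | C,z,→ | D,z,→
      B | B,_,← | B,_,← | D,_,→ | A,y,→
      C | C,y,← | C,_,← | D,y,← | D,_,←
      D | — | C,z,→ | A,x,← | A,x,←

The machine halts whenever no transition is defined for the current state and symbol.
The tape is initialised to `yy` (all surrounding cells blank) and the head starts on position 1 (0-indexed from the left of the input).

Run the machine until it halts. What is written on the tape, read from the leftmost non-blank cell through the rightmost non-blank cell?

state=A head=1 tape=__y[y]__   (A,y)→(A,y,→)
state=A head=2 tape=__yy[_]_   (A,_)→(D,z,→)
state=D head=3 tape=__yyz[_]   (D,_)→(A,x,←)
state=A head=2 tape=__yy[z]x   (A,z)→(C,z,→)
state=C head=3 tape=__yyz[x]   (C,x)→(C,y,←)
state=C head=2 tape=__yy[z]y   (C,z)→(D,y,←)
state=D head=1 tape=__y[y]yy   (D,y)→(C,z,→)
state=C head=2 tape=__yz[y]y   (C,y)→(C,_,←)
state=C head=1 tape=__y[z]_y   (C,z)→(D,y,←)
state=D head=0 tape=__[y]y_y   (D,y)→(C,z,→)
state=C head=1 tape=__z[y]_y   (C,y)→(C,_,←)
state=C head=0 tape=__[z]__y   (C,z)→(D,y,←)
state=D head=-1 tape=_[_]y__y   (D,_)→(A,x,←)
state=A head=-2 tape=[_]xy__y   (A,_)→(D,z,→)
state=D head=-1 tape=z[x]y__y
The non-blank tape span at halt is zxy__y.

zxy__y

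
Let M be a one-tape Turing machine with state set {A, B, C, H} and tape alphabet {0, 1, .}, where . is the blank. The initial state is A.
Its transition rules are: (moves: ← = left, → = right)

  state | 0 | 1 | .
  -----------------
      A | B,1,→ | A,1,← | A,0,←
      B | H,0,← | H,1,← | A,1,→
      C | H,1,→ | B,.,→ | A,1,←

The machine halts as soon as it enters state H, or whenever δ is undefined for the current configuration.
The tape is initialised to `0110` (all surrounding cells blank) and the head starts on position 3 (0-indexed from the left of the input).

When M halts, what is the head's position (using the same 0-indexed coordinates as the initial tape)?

A | 011[0]..   read 0 → write 1, move →, go to B
B | 0111[.].   read . → write 1, move →, go to A
A | 01111[.]   read . → write 0, move ←, go to A
A | 0111[1]0   read 1 → write 1, move ←, go to A
A | 011[1]10   read 1 → write 1, move ←, go to A
A | 01[1]110   read 1 → write 1, move ←, go to A
A | 0[1]1110   read 1 → write 1, move ←, go to A
A | [0]11110   read 0 → write 1, move →, go to B
B | 1[1]1110   read 1 → write 1, move ←, go to H
H | [1]11110
At halt the head is at cell 0.

0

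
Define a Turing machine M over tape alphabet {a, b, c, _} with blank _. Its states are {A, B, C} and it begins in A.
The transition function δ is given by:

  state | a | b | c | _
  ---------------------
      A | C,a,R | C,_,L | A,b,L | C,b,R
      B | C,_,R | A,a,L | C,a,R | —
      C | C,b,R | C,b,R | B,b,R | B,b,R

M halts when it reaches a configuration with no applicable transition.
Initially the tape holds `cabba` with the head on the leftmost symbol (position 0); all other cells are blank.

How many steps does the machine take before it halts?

state=A head=0 tape=_[c]abba__   (A,c)→(A,b,L)
state=A head=-1 tape=[_]babba__   (A,_)→(C,b,R)
state=C head=0 tape=b[b]abba__   (C,b)→(C,b,R)
state=C head=1 tape=bb[a]bba__   (C,a)→(C,b,R)
state=C head=2 tape=bbb[b]ba__   (C,b)→(C,b,R)
state=C head=3 tape=bbbb[b]a__   (C,b)→(C,b,R)
state=C head=4 tape=bbbbb[a]__   (C,a)→(C,b,R)
state=C head=5 tape=bbbbbb[_]_   (C,_)→(B,b,R)
state=B head=6 tape=bbbbbbb[_]
M halts after 8 transitions.

8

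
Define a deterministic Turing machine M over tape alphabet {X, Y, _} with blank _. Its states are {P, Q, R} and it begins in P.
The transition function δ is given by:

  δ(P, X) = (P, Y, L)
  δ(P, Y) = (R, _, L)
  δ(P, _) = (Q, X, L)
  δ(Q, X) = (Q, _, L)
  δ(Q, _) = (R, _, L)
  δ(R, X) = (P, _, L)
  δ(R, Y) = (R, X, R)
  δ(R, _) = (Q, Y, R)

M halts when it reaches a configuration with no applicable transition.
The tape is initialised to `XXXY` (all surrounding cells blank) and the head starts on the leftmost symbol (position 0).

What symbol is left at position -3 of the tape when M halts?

X

P | ___[X]XXY   read X → write Y, move L, go to P
P | __[_]YXXY   read _ → write X, move L, go to Q
Q | _[_]XYXXY   read _ → write _, move L, go to R
R | [_]_XYXXY   read _ → write Y, move R, go to Q
Q | Y[_]XYXXY   read _ → write _, move L, go to R
R | [Y]_XYXXY   read Y → write X, move R, go to R
R | X[_]XYXXY   read _ → write Y, move R, go to Q
Q | XY[X]YXXY   read X → write _, move L, go to Q
Q | X[Y]_YXXY
Cell -3 holds X when M halts.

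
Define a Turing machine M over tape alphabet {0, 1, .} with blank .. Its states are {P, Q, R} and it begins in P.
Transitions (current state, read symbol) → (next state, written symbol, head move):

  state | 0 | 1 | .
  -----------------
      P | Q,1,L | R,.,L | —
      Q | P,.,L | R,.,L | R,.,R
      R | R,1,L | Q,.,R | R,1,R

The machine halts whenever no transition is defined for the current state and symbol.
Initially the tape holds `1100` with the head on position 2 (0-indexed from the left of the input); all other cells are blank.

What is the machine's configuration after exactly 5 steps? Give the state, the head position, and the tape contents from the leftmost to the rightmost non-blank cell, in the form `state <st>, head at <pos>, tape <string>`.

state=P head=2 tape=11[0]0   (P,0)→(Q,1,L)
state=Q head=1 tape=1[1]10   (Q,1)→(R,.,L)
state=R head=0 tape=[1].10   (R,1)→(Q,.,R)
state=Q head=1 tape=.[.]10   (Q,.)→(R,.,R)
state=R head=2 tape=..[1]0   (R,1)→(Q,.,R)
state=Q head=3 tape=...[0]
After 5 steps: state Q, head at 3, tape 0.

state Q, head at 3, tape 0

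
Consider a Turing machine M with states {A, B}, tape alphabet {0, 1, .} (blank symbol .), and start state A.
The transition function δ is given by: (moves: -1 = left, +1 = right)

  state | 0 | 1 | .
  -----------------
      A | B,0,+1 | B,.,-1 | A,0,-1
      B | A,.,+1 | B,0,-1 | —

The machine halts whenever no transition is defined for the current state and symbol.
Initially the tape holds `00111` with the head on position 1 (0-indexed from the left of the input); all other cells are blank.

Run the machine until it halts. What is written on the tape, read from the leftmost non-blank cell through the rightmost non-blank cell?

0...0

state=A head=1 tape=0[0]111.   (A,0)→(B,0,+1)
state=B head=2 tape=00[1]11.   (B,1)→(B,0,-1)
state=B head=1 tape=0[0]011.   (B,0)→(A,.,+1)
state=A head=2 tape=0.[0]11.   (A,0)→(B,0,+1)
state=B head=3 tape=0.0[1]1.   (B,1)→(B,0,-1)
state=B head=2 tape=0.[0]01.   (B,0)→(A,.,+1)
state=A head=3 tape=0..[0]1.   (A,0)→(B,0,+1)
state=B head=4 tape=0..0[1].   (B,1)→(B,0,-1)
state=B head=3 tape=0..[0]0.   (B,0)→(A,.,+1)
state=A head=4 tape=0...[0].   (A,0)→(B,0,+1)
state=B head=5 tape=0...0[.]
The non-blank tape span at halt is 0...0.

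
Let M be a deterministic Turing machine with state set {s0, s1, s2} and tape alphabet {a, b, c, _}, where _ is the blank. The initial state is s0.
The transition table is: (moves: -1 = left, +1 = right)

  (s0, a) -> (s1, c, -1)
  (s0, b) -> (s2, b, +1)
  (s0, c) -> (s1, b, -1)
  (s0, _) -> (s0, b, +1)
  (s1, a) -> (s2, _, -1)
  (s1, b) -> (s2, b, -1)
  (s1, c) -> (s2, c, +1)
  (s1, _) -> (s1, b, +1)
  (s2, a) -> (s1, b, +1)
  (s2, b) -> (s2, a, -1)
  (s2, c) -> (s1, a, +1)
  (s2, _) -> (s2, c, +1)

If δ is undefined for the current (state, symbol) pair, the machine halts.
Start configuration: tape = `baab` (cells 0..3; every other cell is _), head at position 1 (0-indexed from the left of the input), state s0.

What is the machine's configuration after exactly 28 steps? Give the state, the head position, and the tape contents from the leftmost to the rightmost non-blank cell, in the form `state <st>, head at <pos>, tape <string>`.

state s1, head at -1, tape b__aab

s0 | __b[a]ab   read a → write c, move -1, go to s1
s1 | __[b]cab   read b → write b, move -1, go to s2
s2 | _[_]bcab   read _ → write c, move +1, go to s2
s2 | _c[b]cab   read b → write a, move -1, go to s2
s2 | _[c]acab   read c → write a, move +1, go to s1
s1 | _a[a]cab   read a → write _, move -1, go to s2
s2 | _[a]_cab   read a → write b, move +1, go to s1
s1 | _b[_]cab   read _ → write b, move +1, go to s1
s1 | _bb[c]ab   read c → write c, move +1, go to s2
s2 | _bbc[a]b   read a → write b, move +1, go to s1
s1 | _bbcb[b]   read b → write b, move -1, go to s2
s2 | _bbc[b]b   read b → write a, move -1, go to s2
s2 | _bb[c]ab   read c → write a, move +1, go to s1
s1 | _bba[a]b   read a → write _, move -1, go to s2
s2 | _bb[a]_b   read a → write b, move +1, go to s1
s1 | _bbb[_]b   read _ → write b, move +1, go to s1
s1 | _bbbb[b]   read b → write b, move -1, go to s2
s2 | _bbb[b]b   read b → write a, move -1, go to s2
s2 | _bb[b]ab   read b → write a, move -1, go to s2
s2 | _b[b]aab   read b → write a, move -1, go to s2
s2 | _[b]aaab   read b → write a, move -1, go to s2
s2 | [_]aaaab   read _ → write c, move +1, go to s2
s2 | c[a]aaab   read a → write b, move +1, go to s1
s1 | cb[a]aab   read a → write _, move -1, go to s2
s2 | c[b]_aab   read b → write a, move -1, go to s2
s2 | [c]a_aab   read c → write a, move +1, go to s1
s1 | a[a]_aab   read a → write _, move -1, go to s2
s2 | [a]__aab   read a → write b, move +1, go to s1
s1 | b[_]_aab
After 28 steps: state s1, head at -1, tape b__aab.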